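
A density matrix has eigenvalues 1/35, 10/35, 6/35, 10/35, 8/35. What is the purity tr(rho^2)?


tr(rho^2) = sum of eigenvalues squared
= (1/35)^2 + (10/35)^2 + (6/35)^2 + (10/35)^2 + (8/35)^2
= (1 + 100 + 36 + 100 + 64) / 1225
= 301/1225
= 0.2457

0.2457


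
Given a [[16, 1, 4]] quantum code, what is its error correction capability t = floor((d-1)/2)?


Code parameters: [[16, 1, 4]], distance d = 4.
Number of correctable errors = floor((d-1)/2)
= floor((4 - 1)/2)
= floor(3/2)
= 1

1


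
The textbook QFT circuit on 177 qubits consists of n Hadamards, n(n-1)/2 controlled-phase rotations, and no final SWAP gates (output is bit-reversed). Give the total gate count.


Hadamard gates: 177
Controlled rotations: n*(n-1)/2 = 177*176/2 = 15576
SWAP gates: 0 (omitted)
Total = 177 + 15576
= 15753

15753


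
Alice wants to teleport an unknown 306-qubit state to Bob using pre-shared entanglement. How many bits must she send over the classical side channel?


Quantum teleportation requires 2 classical bits per qubit teleported.
306 qubit(s) -> 2 * 306 = 612 classical bits

612


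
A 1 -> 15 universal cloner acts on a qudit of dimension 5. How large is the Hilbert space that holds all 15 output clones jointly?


Output space = H^(tensor 15) where dim(H) = 5
dim = 5^15
= 25 (after 2 factors)
= 125 (after 3 factors)
= 625 (after 4 factors)
= 3125 (after 5 factors)
= 15625 (after 6 factors)
= 78125 (after 7 factors)
= 390625 (after 8 factors)
= 1953125 (after 9 factors)
= 9765625 (after 10 factors)
= 48828125 (after 11 factors)
= 244140625 (after 12 factors)
= 1220703125 (after 13 factors)
= 6103515625 (after 14 factors)
= 30517578125 (after 15 factors)
= 30517578125

30517578125


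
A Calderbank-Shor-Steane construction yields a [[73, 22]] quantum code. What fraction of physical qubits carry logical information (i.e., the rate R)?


Code rate R = k/n
= 22/73
= 0.3014

0.3014


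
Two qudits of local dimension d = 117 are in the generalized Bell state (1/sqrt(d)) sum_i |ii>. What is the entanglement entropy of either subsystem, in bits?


For a maximally entangled state in d x d:
S = log2(d) = log2(117)
= 6.8704

6.8704


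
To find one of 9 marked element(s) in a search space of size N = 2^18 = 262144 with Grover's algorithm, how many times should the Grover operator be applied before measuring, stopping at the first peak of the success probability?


After j Grover iterations the success probability is P(j) = sin^2((2j+1)*theta), where sin(theta) = sqrt(k/N).
N = 2^18 = 262144, k = 9
sin(theta) = sqrt(k/N) = 0.005859375
theta = arcsin(sqrt(k/N)) = 0.005859408528 rad
P(j) reaches its first maximum when (2j+1)*theta is as close as possible to pi/2, i.e. j = round(pi/(4*theta) - 1/2).
pi/(4*theta) - 1/2 = 133.5405
(For comparison, the common estimate pi/4 * sqrt(N/k) = 134.0413; the exact maximiser is used here.)
Optimal iterations = 134

134


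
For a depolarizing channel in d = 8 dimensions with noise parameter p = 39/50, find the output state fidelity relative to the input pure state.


F = (1-p) + p/d
= (1 - 0.7800) + 0.7800/8
= 0.2200 + 0.0975
= 0.3175

0.3175


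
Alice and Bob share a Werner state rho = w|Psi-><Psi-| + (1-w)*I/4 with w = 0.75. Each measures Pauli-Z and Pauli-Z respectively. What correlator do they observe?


|Psi-> = (|01> - |10>)/sqrt(2)
For the pure Bell state, <Z_A Z_B> = -1 (Bell-state Pauli correlator).
The maximally-mixed part I/4 has tr(I/4 * P tensor P) = 0 for any traceless Pauli P.
So <Z_A Z_B>_rho = w * (-1) + (1 - w) * 0
= 0.75 * (-1)
= -0.7500

-0.7500


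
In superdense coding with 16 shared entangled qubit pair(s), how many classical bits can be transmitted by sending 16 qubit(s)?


Superdense coding allows 2 classical bits per shared entangled pair.
16 pair(s) -> 2 * 16 = 32 classical bits

32


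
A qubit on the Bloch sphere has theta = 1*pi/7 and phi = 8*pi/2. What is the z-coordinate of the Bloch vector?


theta = 0.4488, phi = 12.5664
r_z = cos(theta) = 0.9010

0.9010


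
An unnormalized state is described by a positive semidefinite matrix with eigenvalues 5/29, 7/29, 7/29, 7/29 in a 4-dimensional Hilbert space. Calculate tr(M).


tr(M) = sum of eigenvalues
= 5/29 + 7/29 + 7/29 + 7/29
= 26/29
= 0.8966

0.8966


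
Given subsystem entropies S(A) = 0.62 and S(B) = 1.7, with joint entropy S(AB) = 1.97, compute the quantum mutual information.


I(A:B) = S(A) + S(B) - S(AB)
= 0.62 + 1.7 - 1.97
= 0.3500

0.3500


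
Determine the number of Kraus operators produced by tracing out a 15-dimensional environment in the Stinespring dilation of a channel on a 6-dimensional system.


Tracing out the environment in an orthonormal basis {|i>_E} gives Kraus operators K_i = <i|_E U |0>_E.
Number of Kraus operators = dim(H_env) = d_env
= 15

15


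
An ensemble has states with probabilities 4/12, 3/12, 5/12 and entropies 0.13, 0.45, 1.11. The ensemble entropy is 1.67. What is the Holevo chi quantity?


chi = S(rho) - sum_i p_i * S(rho_i)
Weighted entropy = 4/12 * 0.13 + 3/12 * 0.45 + 5/12 * 1.11
= 0.6183
chi = 1.67 - 0.6183
= 1.0517

1.0517


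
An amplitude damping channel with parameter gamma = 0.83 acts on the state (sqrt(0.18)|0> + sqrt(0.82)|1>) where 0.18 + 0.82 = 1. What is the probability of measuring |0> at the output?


For amplitude damping with parameter gamma on state sqrt(a)|0> + sqrt(b)|1>:
alpha^2 = 0.18, beta^2 = 0.82
P(|0>) = alpha^2 + gamma * beta^2
= 0.18 + 0.83 * 0.82
= 0.18 + 0.6806
= 0.8606

0.8606


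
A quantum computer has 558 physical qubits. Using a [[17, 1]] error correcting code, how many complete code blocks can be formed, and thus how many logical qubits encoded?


Each code block uses 17 physical qubits for 1 logical qubit(s).
Number of complete blocks = floor(558 / 17) = 32
Logical qubits = 32 * 1
= 32

32


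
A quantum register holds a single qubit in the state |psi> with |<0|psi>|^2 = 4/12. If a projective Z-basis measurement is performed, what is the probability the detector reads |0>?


|alpha|^2 = 4/12 = 0.3333
|beta|^2 = 1 - 4/12 = 8/12 = 0.6667
P(|0>) = |alpha|^2 = 0.3333

0.3333


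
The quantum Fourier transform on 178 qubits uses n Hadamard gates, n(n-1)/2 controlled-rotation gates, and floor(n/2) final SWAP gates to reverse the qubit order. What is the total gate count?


Hadamard gates: 178
Controlled rotations: n*(n-1)/2 = 178*177/2 = 15753
SWAP gates: floor(n/2) = floor(178/2) = 89
Total = 178 + 15753 + 89
= 16020

16020


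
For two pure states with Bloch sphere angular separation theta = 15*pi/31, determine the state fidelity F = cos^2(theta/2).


For states separated by angle theta on Bloch sphere:
F = cos^2(theta/2)
theta = 15*pi/31 = 1.5201
theta/2 = 0.7601
cos(theta/2) = 0.7248
F = 0.5253

0.5253


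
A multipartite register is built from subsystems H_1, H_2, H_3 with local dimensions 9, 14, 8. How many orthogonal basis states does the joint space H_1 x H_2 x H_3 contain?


dim(H_1 x H_2 x H_3) = 9 * 14 * 8
= 126 * 8
= 1008

1008


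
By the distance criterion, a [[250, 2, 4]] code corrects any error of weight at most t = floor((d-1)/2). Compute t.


Code parameters: [[250, 2, 4]], distance d = 4.
Number of correctable errors = floor((d-1)/2)
= floor((4 - 1)/2)
= floor(3/2)
= 1

1


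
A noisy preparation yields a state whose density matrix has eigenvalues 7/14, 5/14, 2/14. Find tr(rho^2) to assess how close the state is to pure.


tr(rho^2) = sum of eigenvalues squared
= (7/14)^2 + (5/14)^2 + (2/14)^2
= (49 + 25 + 4) / 196
= 78/196
= 0.3980

0.3980


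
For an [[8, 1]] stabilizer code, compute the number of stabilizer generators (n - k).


For an [[n,k]] stabilizer code:
Number of stabilizer generators = n - k
= 8 - 1
= 7

7


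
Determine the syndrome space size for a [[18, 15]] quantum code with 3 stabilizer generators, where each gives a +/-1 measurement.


Each stabilizer generator gives a binary (+1 or -1) measurement outcome.
With 3 independent generators:
Total syndromes = 2^3
= 8

8


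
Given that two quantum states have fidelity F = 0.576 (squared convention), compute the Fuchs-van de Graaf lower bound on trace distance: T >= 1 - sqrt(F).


Fuchs-van de Graaf (squared-fidelity convention): 1 - sqrt(F) <= T <= sqrt(1 - F).
Lower bound: T >= 1 - sqrt(F)
sqrt(F) = sqrt(0.576) = 0.7589
T >= 1 - 0.7589
T >= 0.2411

0.2411


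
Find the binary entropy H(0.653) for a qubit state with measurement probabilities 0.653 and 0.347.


S = -p*log2(p) - (1-p)*log2(1-p)
p = 0.6530, 1-p = 0.3470
= -0.6530 * log2(0.6530) - 0.3470 * log2(0.3470)
= -(-0.4015) - (-0.5299)
= 0.9314

0.9314


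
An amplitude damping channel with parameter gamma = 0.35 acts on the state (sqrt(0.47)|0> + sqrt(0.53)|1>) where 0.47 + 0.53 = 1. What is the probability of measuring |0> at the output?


For amplitude damping with parameter gamma on state sqrt(a)|0> + sqrt(b)|1>:
alpha^2 = 0.47, beta^2 = 0.53
P(|0>) = alpha^2 + gamma * beta^2
= 0.47 + 0.35 * 0.53
= 0.47 + 0.1855
= 0.6555

0.6555


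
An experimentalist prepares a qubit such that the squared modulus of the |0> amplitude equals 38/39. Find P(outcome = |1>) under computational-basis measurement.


|alpha|^2 = 38/39 = 0.9744
|beta|^2 = 1 - 38/39 = 1/39 = 0.0256
P(|1>) = |beta|^2 = 0.0256

0.0256


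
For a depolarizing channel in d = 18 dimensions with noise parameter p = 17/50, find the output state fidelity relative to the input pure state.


F = (1-p) + p/d
= (1 - 0.3400) + 0.3400/18
= 0.6600 + 0.0189
= 0.6789

0.6789


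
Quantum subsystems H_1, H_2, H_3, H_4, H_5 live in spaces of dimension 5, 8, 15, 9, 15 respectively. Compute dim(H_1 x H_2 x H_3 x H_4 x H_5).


dim(H_1 x H_2 x H_3 x H_4 x H_5) = 5 * 8 * 15 * 9 * 15
= 40 * 15 * 9 * 15
= 600 * 9 * 15
= 5400 * 15
= 81000

81000


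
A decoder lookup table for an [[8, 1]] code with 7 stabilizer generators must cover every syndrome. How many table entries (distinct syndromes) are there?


Each stabilizer generator gives a binary (+1 or -1) measurement outcome.
With 7 independent generators:
Total syndromes = 2^7
= 128

128


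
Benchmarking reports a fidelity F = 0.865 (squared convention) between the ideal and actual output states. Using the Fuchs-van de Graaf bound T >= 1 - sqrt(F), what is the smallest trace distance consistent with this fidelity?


Fuchs-van de Graaf (squared-fidelity convention): 1 - sqrt(F) <= T <= sqrt(1 - F).
Lower bound: T >= 1 - sqrt(F)
sqrt(F) = sqrt(0.865) = 0.9301
T >= 1 - 0.9301
T >= 0.0699

0.0699


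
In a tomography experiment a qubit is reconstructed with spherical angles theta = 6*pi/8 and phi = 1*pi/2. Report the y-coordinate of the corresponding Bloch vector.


theta = 2.3562, phi = 1.5708
r_y = sin(theta)*sin(phi) = 0.7071 * 1.0000
r_y = 0.7071

0.7071


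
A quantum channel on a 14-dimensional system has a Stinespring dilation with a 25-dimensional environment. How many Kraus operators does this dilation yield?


Tracing out the environment in an orthonormal basis {|i>_E} gives Kraus operators K_i = <i|_E U |0>_E.
Number of Kraus operators = dim(H_env) = d_env
= 25

25


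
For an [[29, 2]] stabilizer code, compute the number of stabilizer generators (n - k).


For an [[n,k]] stabilizer code:
Number of stabilizer generators = n - k
= 29 - 2
= 27

27


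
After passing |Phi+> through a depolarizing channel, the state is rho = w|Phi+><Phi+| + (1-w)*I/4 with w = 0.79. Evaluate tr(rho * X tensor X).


|Phi+> = (|00> + |11>)/sqrt(2)
For the pure Bell state, <X_A X_B> = +1 (Bell-state Pauli correlator).
The maximally-mixed part I/4 has tr(I/4 * P tensor P) = 0 for any traceless Pauli P.
So <X_A X_B>_rho = w * (+1) + (1 - w) * 0
= 0.79 * (+1)
= 0.7900

0.7900


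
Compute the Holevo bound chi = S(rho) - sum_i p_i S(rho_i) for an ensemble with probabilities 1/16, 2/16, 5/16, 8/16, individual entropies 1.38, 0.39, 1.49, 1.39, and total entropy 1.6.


chi = S(rho) - sum_i p_i * S(rho_i)
Weighted entropy = 1/16 * 1.38 + 2/16 * 0.39 + 5/16 * 1.49 + 8/16 * 1.39
= 1.2956
chi = 1.6 - 1.2956
= 0.3044

0.3044


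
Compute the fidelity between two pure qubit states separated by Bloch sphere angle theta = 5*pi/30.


For states separated by angle theta on Bloch sphere:
F = cos^2(theta/2)
theta = 5*pi/30 = 0.5236
theta/2 = 0.2618
cos(theta/2) = 0.9659
F = 0.9330

0.9330


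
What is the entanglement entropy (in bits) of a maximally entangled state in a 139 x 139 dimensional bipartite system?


For a maximally entangled state in d x d:
S = log2(d) = log2(139)
= 7.1189

7.1189


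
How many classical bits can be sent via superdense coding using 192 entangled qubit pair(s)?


Superdense coding allows 2 classical bits per shared entangled pair.
192 pair(s) -> 2 * 192 = 384 classical bits

384


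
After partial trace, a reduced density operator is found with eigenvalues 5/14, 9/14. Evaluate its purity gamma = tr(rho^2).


tr(rho^2) = sum of eigenvalues squared
= (5/14)^2 + (9/14)^2
= (25 + 81) / 196
= 106/196
= 0.5408

0.5408


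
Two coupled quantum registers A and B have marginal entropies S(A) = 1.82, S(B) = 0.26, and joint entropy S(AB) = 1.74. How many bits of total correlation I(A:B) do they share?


I(A:B) = S(A) + S(B) - S(AB)
= 1.82 + 0.26 - 1.74
= 0.3400

0.3400


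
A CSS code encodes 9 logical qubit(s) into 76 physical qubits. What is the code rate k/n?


Code rate R = k/n
= 9/76
= 0.1184

0.1184


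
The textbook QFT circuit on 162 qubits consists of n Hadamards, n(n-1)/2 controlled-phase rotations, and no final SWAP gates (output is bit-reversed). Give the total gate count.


Hadamard gates: 162
Controlled rotations: n*(n-1)/2 = 162*161/2 = 13041
SWAP gates: 0 (omitted)
Total = 162 + 13041
= 13203

13203


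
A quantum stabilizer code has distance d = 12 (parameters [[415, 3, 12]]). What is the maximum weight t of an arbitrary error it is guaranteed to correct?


Code parameters: [[415, 3, 12]], distance d = 12.
Number of correctable errors = floor((d-1)/2)
= floor((12 - 1)/2)
= floor(11/2)
= 5

5


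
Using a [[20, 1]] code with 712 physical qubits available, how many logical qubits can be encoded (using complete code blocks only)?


Each code block uses 20 physical qubits for 1 logical qubit(s).
Number of complete blocks = floor(712 / 20) = 35
Logical qubits = 35 * 1
= 35

35


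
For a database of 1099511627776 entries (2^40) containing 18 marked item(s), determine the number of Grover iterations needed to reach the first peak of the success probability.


After j Grover iterations the success probability is P(j) = sin^2((2j+1)*theta), where sin(theta) = sqrt(k/N).
N = 2^40 = 1099511627776, k = 18
sin(theta) = sqrt(k/N) = 4.046097457e-06
theta = arcsin(sqrt(k/N)) = 4.046097457e-06 rad
P(j) reaches its first maximum when (2j+1)*theta is as close as possible to pi/2, i.e. j = round(pi/(4*theta) - 1/2).
pi/(4*theta) - 1/2 = 194112.0175
(For comparison, the common estimate pi/4 * sqrt(N/k) = 194112.5175; the exact maximiser is used here.)
Optimal iterations = 194112

194112


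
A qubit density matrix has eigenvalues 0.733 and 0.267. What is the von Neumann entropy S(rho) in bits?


S = -p*log2(p) - (1-p)*log2(1-p)
p = 0.7330, 1-p = 0.2670
= -0.7330 * log2(0.7330) - 0.2670 * log2(0.2670)
= -(-0.3285) - (-0.5087)
= 0.8371

0.8371


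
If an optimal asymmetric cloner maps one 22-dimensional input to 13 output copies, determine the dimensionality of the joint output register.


Output space = H^(tensor 13) where dim(H) = 22
dim = 22^13
= 484 (after 2 factors)
= 10648 (after 3 factors)
= 234256 (after 4 factors)
= 5153632 (after 5 factors)
= 113379904 (after 6 factors)
= 2494357888 (after 7 factors)
= 54875873536 (after 8 factors)
= 1207269217792 (after 9 factors)
= 26559922791424 (after 10 factors)
= 584318301411328 (after 11 factors)
= 12855002631049216 (after 12 factors)
= 282810057883082752 (after 13 factors)
= 282810057883082752

282810057883082752


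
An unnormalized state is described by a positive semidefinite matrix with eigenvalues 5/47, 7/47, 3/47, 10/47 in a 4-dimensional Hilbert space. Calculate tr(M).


tr(M) = sum of eigenvalues
= 5/47 + 7/47 + 3/47 + 10/47
= 25/47
= 0.5319

0.5319


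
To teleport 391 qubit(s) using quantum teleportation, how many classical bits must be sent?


Quantum teleportation requires 2 classical bits per qubit teleported.
391 qubit(s) -> 2 * 391 = 782 classical bits

782


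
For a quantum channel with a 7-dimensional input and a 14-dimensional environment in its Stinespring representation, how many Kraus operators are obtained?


Tracing out the environment in an orthonormal basis {|i>_E} gives Kraus operators K_i = <i|_E U |0>_E.
Number of Kraus operators = dim(H_env) = d_env
= 14

14


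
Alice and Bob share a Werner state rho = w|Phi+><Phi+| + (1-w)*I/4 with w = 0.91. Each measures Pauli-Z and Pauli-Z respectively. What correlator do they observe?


|Phi+> = (|00> + |11>)/sqrt(2)
For the pure Bell state, <Z_A Z_B> = +1 (Bell-state Pauli correlator).
The maximally-mixed part I/4 has tr(I/4 * P tensor P) = 0 for any traceless Pauli P.
So <Z_A Z_B>_rho = w * (+1) + (1 - w) * 0
= 0.91 * (+1)
= 0.9100

0.9100


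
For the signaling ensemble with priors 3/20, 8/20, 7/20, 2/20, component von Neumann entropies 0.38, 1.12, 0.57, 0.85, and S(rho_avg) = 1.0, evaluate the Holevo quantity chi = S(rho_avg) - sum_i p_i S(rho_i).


chi = S(rho) - sum_i p_i * S(rho_i)
Weighted entropy = 3/20 * 0.38 + 8/20 * 1.12 + 7/20 * 0.57 + 2/20 * 0.85
= 0.7895
chi = 1.0 - 0.7895
= 0.2105

0.2105


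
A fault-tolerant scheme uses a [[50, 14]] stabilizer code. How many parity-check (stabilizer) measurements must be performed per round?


For an [[n,k]] stabilizer code:
Number of stabilizer generators = n - k
= 50 - 14
= 36

36


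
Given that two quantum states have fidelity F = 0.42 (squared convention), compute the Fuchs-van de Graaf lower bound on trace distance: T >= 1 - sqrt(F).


Fuchs-van de Graaf (squared-fidelity convention): 1 - sqrt(F) <= T <= sqrt(1 - F).
Lower bound: T >= 1 - sqrt(F)
sqrt(F) = sqrt(0.42) = 0.6481
T >= 1 - 0.6481
T >= 0.3519

0.3519


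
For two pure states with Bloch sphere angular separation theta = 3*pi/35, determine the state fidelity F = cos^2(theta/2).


For states separated by angle theta on Bloch sphere:
F = cos^2(theta/2)
theta = 3*pi/35 = 0.2693
theta/2 = 0.1346
cos(theta/2) = 0.9909
F = 0.9820

0.9820


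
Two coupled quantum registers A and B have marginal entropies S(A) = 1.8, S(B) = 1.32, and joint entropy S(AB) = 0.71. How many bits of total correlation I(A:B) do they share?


I(A:B) = S(A) + S(B) - S(AB)
= 1.8 + 1.32 - 0.71
= 2.4100

2.4100


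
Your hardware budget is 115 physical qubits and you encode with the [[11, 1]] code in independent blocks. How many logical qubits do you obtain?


Each code block uses 11 physical qubits for 1 logical qubit(s).
Number of complete blocks = floor(115 / 11) = 10
Logical qubits = 10 * 1
= 10

10


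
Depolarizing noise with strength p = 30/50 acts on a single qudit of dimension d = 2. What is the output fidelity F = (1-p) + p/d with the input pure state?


F = (1-p) + p/d
= (1 - 0.6000) + 0.6000/2
= 0.4000 + 0.3000
= 0.7000

0.7000


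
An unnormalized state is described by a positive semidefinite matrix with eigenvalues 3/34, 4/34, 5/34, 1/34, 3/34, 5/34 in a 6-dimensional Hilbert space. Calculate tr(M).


tr(M) = sum of eigenvalues
= 3/34 + 4/34 + 5/34 + 1/34 + 3/34 + 5/34
= 21/34
= 0.6176

0.6176


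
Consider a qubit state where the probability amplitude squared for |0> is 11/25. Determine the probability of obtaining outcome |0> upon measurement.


|alpha|^2 = 11/25 = 0.4400
|beta|^2 = 1 - 11/25 = 14/25 = 0.5600
P(|0>) = |alpha|^2 = 0.4400

0.4400


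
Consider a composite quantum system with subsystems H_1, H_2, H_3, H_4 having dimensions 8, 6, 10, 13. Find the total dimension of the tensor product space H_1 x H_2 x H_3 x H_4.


dim(H_1 x H_2 x H_3 x H_4) = 8 * 6 * 10 * 13
= 48 * 10 * 13
= 480 * 13
= 6240

6240


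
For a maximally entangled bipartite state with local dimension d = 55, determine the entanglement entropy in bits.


For a maximally entangled state in d x d:
S = log2(d) = log2(55)
= 5.7814

5.7814


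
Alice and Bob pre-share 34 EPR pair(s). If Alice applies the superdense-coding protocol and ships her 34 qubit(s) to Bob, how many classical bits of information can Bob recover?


Superdense coding allows 2 classical bits per shared entangled pair.
34 pair(s) -> 2 * 34 = 68 classical bits

68


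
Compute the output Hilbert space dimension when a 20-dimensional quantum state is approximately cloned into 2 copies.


Output space = H^(tensor 2) where dim(H) = 20
dim = 20^2
= 400

400


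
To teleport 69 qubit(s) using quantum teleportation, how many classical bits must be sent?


Quantum teleportation requires 2 classical bits per qubit teleported.
69 qubit(s) -> 2 * 69 = 138 classical bits

138


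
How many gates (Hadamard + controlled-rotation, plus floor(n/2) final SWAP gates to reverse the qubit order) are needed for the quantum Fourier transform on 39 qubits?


Hadamard gates: 39
Controlled rotations: n*(n-1)/2 = 39*38/2 = 741
SWAP gates: floor(n/2) = floor(39/2) = 19
Total = 39 + 741 + 19
= 799

799


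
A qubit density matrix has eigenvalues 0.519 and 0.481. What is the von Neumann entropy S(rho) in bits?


S = -p*log2(p) - (1-p)*log2(1-p)
p = 0.5190, 1-p = 0.4810
= -0.5190 * log2(0.5190) - 0.4810 * log2(0.4810)
= -(-0.4911) - (-0.5079)
= 0.9990

0.9990


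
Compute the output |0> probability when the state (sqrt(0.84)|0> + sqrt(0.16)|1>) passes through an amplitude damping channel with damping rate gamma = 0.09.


For amplitude damping with parameter gamma on state sqrt(a)|0> + sqrt(b)|1>:
alpha^2 = 0.84, beta^2 = 0.16
P(|0>) = alpha^2 + gamma * beta^2
= 0.84 + 0.09 * 0.16
= 0.84 + 0.0144
= 0.8544

0.8544


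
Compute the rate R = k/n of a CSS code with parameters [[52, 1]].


Code rate R = k/n
= 1/52
= 0.0192

0.0192


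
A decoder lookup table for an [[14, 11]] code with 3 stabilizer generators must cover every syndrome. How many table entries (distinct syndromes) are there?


Each stabilizer generator gives a binary (+1 or -1) measurement outcome.
With 3 independent generators:
Total syndromes = 2^3
= 8

8


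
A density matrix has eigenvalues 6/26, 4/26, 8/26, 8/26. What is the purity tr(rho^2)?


tr(rho^2) = sum of eigenvalues squared
= (6/26)^2 + (4/26)^2 + (8/26)^2 + (8/26)^2
= (36 + 16 + 64 + 64) / 676
= 180/676
= 0.2663

0.2663


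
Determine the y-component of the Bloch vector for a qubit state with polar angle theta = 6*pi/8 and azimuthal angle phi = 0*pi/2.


theta = 2.3562, phi = 0.0000
r_y = sin(theta)*sin(phi) = 0.7071 * 0.0000
r_y = 0.0000

0.0000


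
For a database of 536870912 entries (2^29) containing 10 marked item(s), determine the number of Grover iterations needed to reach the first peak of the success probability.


After j Grover iterations the success probability is P(j) = sin^2((2j+1)*theta), where sin(theta) = sqrt(k/N).
N = 2^29 = 536870912, k = 10
sin(theta) = sqrt(k/N) = 0.0001364787584
theta = arcsin(sqrt(k/N)) = 0.0001364787588 rad
P(j) reaches its first maximum when (2j+1)*theta is as close as possible to pi/2, i.e. j = round(pi/(4*theta) - 1/2).
pi/(4*theta) - 1/2 = 5754.2282
(For comparison, the common estimate pi/4 * sqrt(N/k) = 5754.7282; the exact maximiser is used here.)
Optimal iterations = 5754

5754


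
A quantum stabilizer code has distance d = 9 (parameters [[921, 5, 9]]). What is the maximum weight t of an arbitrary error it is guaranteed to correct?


Code parameters: [[921, 5, 9]], distance d = 9.
Number of correctable errors = floor((d-1)/2)
= floor((9 - 1)/2)
= floor(8/2)
= 4

4


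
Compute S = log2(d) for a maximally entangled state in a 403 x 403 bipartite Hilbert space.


For a maximally entangled state in d x d:
S = log2(d) = log2(403)
= 8.6546

8.6546


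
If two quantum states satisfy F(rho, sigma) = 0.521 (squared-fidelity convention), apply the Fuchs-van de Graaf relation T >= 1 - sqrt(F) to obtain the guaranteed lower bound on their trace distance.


Fuchs-van de Graaf (squared-fidelity convention): 1 - sqrt(F) <= T <= sqrt(1 - F).
Lower bound: T >= 1 - sqrt(F)
sqrt(F) = sqrt(0.521) = 0.7218
T >= 1 - 0.7218
T >= 0.2782

0.2782


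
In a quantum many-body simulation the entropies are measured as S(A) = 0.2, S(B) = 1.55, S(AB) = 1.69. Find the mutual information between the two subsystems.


I(A:B) = S(A) + S(B) - S(AB)
= 0.2 + 1.55 - 1.69
= 0.0600

0.0600


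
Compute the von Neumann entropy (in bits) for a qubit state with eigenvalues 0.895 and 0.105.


S = -p*log2(p) - (1-p)*log2(1-p)
p = 0.8950, 1-p = 0.1050
= -0.8950 * log2(0.8950) - 0.1050 * log2(0.1050)
= -(-0.1432) - (-0.3414)
= 0.4846

0.4846


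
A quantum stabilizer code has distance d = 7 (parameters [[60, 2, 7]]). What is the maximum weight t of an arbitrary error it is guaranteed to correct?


Code parameters: [[60, 2, 7]], distance d = 7.
Number of correctable errors = floor((d-1)/2)
= floor((7 - 1)/2)
= floor(6/2)
= 3

3


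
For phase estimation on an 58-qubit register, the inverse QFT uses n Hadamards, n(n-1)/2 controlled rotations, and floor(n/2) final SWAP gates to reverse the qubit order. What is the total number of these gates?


Hadamard gates: 58
Controlled rotations: n*(n-1)/2 = 58*57/2 = 1653
SWAP gates: floor(n/2) = floor(58/2) = 29
Total = 58 + 1653 + 29
= 1740

1740


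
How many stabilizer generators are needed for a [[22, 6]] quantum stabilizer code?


For an [[n,k]] stabilizer code:
Number of stabilizer generators = n - k
= 22 - 6
= 16

16


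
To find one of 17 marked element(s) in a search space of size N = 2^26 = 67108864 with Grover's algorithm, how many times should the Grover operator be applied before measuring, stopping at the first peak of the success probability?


After j Grover iterations the success probability is P(j) = sin^2((2j+1)*theta), where sin(theta) = sqrt(k/N).
N = 2^26 = 67108864, k = 17
sin(theta) = sqrt(k/N) = 0.0005033087922
theta = arcsin(sqrt(k/N)) = 0.0005033088134 rad
P(j) reaches its first maximum when (2j+1)*theta is as close as possible to pi/2, i.e. j = round(pi/(4*theta) - 1/2).
pi/(4*theta) - 1/2 = 1559.9697
(For comparison, the common estimate pi/4 * sqrt(N/k) = 1560.4698; the exact maximiser is used here.)
Optimal iterations = 1560

1560


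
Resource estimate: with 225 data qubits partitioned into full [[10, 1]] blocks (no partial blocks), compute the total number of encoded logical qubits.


Each code block uses 10 physical qubits for 1 logical qubit(s).
Number of complete blocks = floor(225 / 10) = 22
Logical qubits = 22 * 1
= 22

22


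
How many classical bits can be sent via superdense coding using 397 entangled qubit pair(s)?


Superdense coding allows 2 classical bits per shared entangled pair.
397 pair(s) -> 2 * 397 = 794 classical bits

794


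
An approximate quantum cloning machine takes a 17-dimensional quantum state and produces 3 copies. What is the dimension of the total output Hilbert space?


Output space = H^(tensor 3) where dim(H) = 17
dim = 17^3
= 289 (after 2 factors)
= 4913 (after 3 factors)
= 4913

4913


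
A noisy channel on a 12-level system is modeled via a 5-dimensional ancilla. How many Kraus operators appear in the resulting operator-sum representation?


Tracing out the environment in an orthonormal basis {|i>_E} gives Kraus operators K_i = <i|_E U |0>_E.
Number of Kraus operators = dim(H_env) = d_env
= 5

5


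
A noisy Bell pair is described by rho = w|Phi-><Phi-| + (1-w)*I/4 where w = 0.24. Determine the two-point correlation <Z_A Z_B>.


|Phi-> = (|00> - |11>)/sqrt(2)
For the pure Bell state, <Z_A Z_B> = +1 (Bell-state Pauli correlator).
The maximally-mixed part I/4 has tr(I/4 * P tensor P) = 0 for any traceless Pauli P.
So <Z_A Z_B>_rho = w * (+1) + (1 - w) * 0
= 0.24 * (+1)
= 0.2400

0.2400


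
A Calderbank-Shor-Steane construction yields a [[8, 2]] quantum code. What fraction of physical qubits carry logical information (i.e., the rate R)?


Code rate R = k/n
= 2/8
= 0.2500

0.2500


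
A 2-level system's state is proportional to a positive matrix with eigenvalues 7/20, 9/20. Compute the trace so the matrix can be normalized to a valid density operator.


tr(M) = sum of eigenvalues
= 7/20 + 9/20
= 16/20
= 0.8000

0.8000


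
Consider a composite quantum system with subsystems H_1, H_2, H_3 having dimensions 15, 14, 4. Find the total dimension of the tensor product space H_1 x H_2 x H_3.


dim(H_1 x H_2 x H_3) = 15 * 14 * 4
= 210 * 4
= 840

840


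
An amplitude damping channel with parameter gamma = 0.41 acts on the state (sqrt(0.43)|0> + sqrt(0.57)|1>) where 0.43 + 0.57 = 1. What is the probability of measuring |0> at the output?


For amplitude damping with parameter gamma on state sqrt(a)|0> + sqrt(b)|1>:
alpha^2 = 0.43, beta^2 = 0.57
P(|0>) = alpha^2 + gamma * beta^2
= 0.43 + 0.41 * 0.57
= 0.43 + 0.2337
= 0.6637

0.6637


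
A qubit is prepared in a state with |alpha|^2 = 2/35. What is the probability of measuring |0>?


|alpha|^2 = 2/35 = 0.0571
|beta|^2 = 1 - 2/35 = 33/35 = 0.9429
P(|0>) = |alpha|^2 = 0.0571

0.0571


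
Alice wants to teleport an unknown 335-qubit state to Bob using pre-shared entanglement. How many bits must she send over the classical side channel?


Quantum teleportation requires 2 classical bits per qubit teleported.
335 qubit(s) -> 2 * 335 = 670 classical bits

670


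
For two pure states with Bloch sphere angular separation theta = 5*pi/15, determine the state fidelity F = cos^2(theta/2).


For states separated by angle theta on Bloch sphere:
F = cos^2(theta/2)
theta = 5*pi/15 = 1.0472
theta/2 = 0.5236
cos(theta/2) = 0.8660
F = 0.7500

0.7500


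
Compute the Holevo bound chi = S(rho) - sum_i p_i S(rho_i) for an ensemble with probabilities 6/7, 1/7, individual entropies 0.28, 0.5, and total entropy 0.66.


chi = S(rho) - sum_i p_i * S(rho_i)
Weighted entropy = 6/7 * 0.28 + 1/7 * 0.5
= 0.3114
chi = 0.66 - 0.3114
= 0.3486

0.3486


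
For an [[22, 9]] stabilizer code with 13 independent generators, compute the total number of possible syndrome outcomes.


Each stabilizer generator gives a binary (+1 or -1) measurement outcome.
With 13 independent generators:
Total syndromes = 2^13
= 8192

8192


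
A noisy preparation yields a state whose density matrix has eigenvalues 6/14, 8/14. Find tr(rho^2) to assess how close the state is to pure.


tr(rho^2) = sum of eigenvalues squared
= (6/14)^2 + (8/14)^2
= (36 + 64) / 196
= 100/196
= 0.5102

0.5102


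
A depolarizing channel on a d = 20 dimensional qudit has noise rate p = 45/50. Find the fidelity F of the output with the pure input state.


F = (1-p) + p/d
= (1 - 0.9000) + 0.9000/20
= 0.1000 + 0.0450
= 0.1450

0.1450


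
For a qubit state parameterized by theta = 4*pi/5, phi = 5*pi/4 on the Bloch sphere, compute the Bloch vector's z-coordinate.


theta = 2.5133, phi = 3.9270
r_z = cos(theta) = -0.8090

-0.8090


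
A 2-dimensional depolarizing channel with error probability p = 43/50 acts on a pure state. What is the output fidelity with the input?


F = (1-p) + p/d
= (1 - 0.8600) + 0.8600/2
= 0.1400 + 0.4300
= 0.5700

0.5700


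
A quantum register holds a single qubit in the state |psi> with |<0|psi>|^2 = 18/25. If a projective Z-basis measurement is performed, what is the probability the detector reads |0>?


|alpha|^2 = 18/25 = 0.7200
|beta|^2 = 1 - 18/25 = 7/25 = 0.2800
P(|0>) = |alpha|^2 = 0.7200

0.7200


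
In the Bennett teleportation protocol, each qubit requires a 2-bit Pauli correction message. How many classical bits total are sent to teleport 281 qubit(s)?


Quantum teleportation requires 2 classical bits per qubit teleported.
281 qubit(s) -> 2 * 281 = 562 classical bits

562


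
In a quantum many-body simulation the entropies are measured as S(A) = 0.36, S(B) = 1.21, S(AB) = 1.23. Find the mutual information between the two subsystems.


I(A:B) = S(A) + S(B) - S(AB)
= 0.36 + 1.21 - 1.23
= 0.3400

0.3400


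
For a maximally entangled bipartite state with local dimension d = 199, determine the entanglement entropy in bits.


For a maximally entangled state in d x d:
S = log2(d) = log2(199)
= 7.6366

7.6366


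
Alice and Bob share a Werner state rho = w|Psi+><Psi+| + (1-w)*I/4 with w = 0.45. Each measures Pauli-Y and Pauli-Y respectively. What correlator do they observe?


|Psi+> = (|01> + |10>)/sqrt(2)
For the pure Bell state, <Y_A Y_B> = +1 (Bell-state Pauli correlator).
The maximally-mixed part I/4 has tr(I/4 * P tensor P) = 0 for any traceless Pauli P.
So <Y_A Y_B>_rho = w * (+1) + (1 - w) * 0
= 0.45 * (+1)
= 0.4500

0.4500


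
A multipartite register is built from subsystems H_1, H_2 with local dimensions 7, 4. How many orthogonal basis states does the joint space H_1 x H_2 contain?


dim(H_1 x H_2) = 7 * 4
= 28

28


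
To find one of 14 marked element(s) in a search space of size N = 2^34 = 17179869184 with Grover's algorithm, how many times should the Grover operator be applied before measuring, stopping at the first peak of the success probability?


After j Grover iterations the success probability is P(j) = sin^2((2j+1)*theta), where sin(theta) = sqrt(k/N).
N = 2^34 = 17179869184, k = 14
sin(theta) = sqrt(k/N) = 2.85465804e-05
theta = arcsin(sqrt(k/N)) = 2.854658041e-05 rad
P(j) reaches its first maximum when (2j+1)*theta is as close as possible to pi/2, i.e. j = round(pi/(4*theta) - 1/2).
pi/(4*theta) - 1/2 = 27512.3633
(For comparison, the common estimate pi/4 * sqrt(N/k) = 27512.8633; the exact maximiser is used here.)
Optimal iterations = 27512

27512


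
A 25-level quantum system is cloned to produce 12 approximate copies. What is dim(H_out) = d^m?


Output space = H^(tensor 12) where dim(H) = 25
dim = 25^12
= 625 (after 2 factors)
= 15625 (after 3 factors)
= 390625 (after 4 factors)
= 9765625 (after 5 factors)
= 244140625 (after 6 factors)
= 6103515625 (after 7 factors)
= 152587890625 (after 8 factors)
= 3814697265625 (after 9 factors)
= 95367431640625 (after 10 factors)
= 2384185791015625 (after 11 factors)
= 59604644775390625 (after 12 factors)
= 59604644775390625

59604644775390625


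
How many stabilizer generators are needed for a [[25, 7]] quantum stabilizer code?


For an [[n,k]] stabilizer code:
Number of stabilizer generators = n - k
= 25 - 7
= 18

18


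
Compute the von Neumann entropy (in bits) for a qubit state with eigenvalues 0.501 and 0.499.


S = -p*log2(p) - (1-p)*log2(1-p)
p = 0.5010, 1-p = 0.4990
= -0.5010 * log2(0.5010) - 0.4990 * log2(0.4990)
= -(-0.4996) - (-0.5004)
= 1.0000

1.0000


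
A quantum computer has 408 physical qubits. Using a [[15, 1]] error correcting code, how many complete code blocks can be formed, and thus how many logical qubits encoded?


Each code block uses 15 physical qubits for 1 logical qubit(s).
Number of complete blocks = floor(408 / 15) = 27
Logical qubits = 27 * 1
= 27

27


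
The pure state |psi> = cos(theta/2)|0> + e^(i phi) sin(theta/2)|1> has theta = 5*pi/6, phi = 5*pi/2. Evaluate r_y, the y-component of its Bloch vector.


theta = 2.6180, phi = 7.8540
r_y = sin(theta)*sin(phi) = 0.5000 * 1.0000
r_y = 0.5000

0.5000


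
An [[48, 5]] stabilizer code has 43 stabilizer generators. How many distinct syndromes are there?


Each stabilizer generator gives a binary (+1 or -1) measurement outcome.
With 43 independent generators:
Total syndromes = 2^43
= 8796093022208

8796093022208


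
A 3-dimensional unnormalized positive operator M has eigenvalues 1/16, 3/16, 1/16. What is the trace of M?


tr(M) = sum of eigenvalues
= 1/16 + 3/16 + 1/16
= 5/16
= 0.3125

0.3125


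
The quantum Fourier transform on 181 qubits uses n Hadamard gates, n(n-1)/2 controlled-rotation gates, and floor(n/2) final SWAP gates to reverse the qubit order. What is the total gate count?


Hadamard gates: 181
Controlled rotations: n*(n-1)/2 = 181*180/2 = 16290
SWAP gates: floor(n/2) = floor(181/2) = 90
Total = 181 + 16290 + 90
= 16561

16561


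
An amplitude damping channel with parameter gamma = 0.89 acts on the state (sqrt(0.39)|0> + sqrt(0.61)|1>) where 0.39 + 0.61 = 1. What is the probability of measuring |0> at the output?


For amplitude damping with parameter gamma on state sqrt(a)|0> + sqrt(b)|1>:
alpha^2 = 0.39, beta^2 = 0.61
P(|0>) = alpha^2 + gamma * beta^2
= 0.39 + 0.89 * 0.61
= 0.39 + 0.5429
= 0.9329

0.9329


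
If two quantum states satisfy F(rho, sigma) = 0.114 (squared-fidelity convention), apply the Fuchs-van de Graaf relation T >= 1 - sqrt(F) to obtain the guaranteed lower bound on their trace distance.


Fuchs-van de Graaf (squared-fidelity convention): 1 - sqrt(F) <= T <= sqrt(1 - F).
Lower bound: T >= 1 - sqrt(F)
sqrt(F) = sqrt(0.114) = 0.3376
T >= 1 - 0.3376
T >= 0.6624

0.6624


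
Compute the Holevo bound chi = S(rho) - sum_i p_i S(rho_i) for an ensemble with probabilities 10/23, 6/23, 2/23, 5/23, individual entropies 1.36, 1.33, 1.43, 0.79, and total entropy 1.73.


chi = S(rho) - sum_i p_i * S(rho_i)
Weighted entropy = 10/23 * 1.36 + 6/23 * 1.33 + 2/23 * 1.43 + 5/23 * 0.79
= 1.2343
chi = 1.73 - 1.2343
= 0.4957

0.4957


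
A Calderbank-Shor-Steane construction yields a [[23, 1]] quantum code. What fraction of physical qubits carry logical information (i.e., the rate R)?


Code rate R = k/n
= 1/23
= 0.0435

0.0435


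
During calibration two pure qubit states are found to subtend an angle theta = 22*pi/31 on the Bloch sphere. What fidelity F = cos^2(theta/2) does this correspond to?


For states separated by angle theta on Bloch sphere:
F = cos^2(theta/2)
theta = 22*pi/31 = 2.2295
theta/2 = 1.1148
cos(theta/2) = 0.4404
F = 0.1939

0.1939


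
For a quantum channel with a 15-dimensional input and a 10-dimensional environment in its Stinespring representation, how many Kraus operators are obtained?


Tracing out the environment in an orthonormal basis {|i>_E} gives Kraus operators K_i = <i|_E U |0>_E.
Number of Kraus operators = dim(H_env) = d_env
= 10

10


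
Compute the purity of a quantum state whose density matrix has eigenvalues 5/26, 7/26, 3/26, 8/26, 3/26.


tr(rho^2) = sum of eigenvalues squared
= (5/26)^2 + (7/26)^2 + (3/26)^2 + (8/26)^2 + (3/26)^2
= (25 + 49 + 9 + 64 + 9) / 676
= 156/676
= 0.2308

0.2308


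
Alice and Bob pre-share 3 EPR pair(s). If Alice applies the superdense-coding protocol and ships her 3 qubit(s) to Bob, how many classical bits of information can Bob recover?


Superdense coding allows 2 classical bits per shared entangled pair.
3 pair(s) -> 2 * 3 = 6 classical bits

6


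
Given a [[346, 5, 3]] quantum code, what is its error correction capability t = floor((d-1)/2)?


Code parameters: [[346, 5, 3]], distance d = 3.
Number of correctable errors = floor((d-1)/2)
= floor((3 - 1)/2)
= floor(2/2)
= 1

1


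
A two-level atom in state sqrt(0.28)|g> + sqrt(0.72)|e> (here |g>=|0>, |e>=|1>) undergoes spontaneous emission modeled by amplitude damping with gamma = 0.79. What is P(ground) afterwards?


For amplitude damping with parameter gamma on state sqrt(a)|0> + sqrt(b)|1>:
alpha^2 = 0.28, beta^2 = 0.72
P(|0>) = alpha^2 + gamma * beta^2
= 0.28 + 0.79 * 0.72
= 0.28 + 0.5688
= 0.8488

0.8488


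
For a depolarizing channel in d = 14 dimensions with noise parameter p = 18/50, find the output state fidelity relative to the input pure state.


F = (1-p) + p/d
= (1 - 0.3600) + 0.3600/14
= 0.6400 + 0.0257
= 0.6657

0.6657


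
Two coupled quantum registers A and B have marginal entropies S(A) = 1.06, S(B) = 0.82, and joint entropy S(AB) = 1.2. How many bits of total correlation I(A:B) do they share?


I(A:B) = S(A) + S(B) - S(AB)
= 1.06 + 0.82 - 1.2
= 0.6800

0.6800
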